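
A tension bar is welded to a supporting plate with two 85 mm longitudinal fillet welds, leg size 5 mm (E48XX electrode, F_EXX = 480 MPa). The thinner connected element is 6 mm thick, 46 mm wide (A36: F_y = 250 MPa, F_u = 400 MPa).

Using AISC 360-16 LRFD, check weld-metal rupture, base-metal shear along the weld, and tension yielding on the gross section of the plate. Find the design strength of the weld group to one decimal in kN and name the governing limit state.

62.1 kN (gross-section yield governs)

Weld metal: throat = 0.707×5 = 3.535 mm, L = 2×85 = 170 mm. φR_n = 0.75 × 0.6 × 480 × 3.535 × 170 = 129.8 kN.
Base metal shear (6 mm plate): yield φR_n = 1.0×0.6×250×6×170 = 153.0 kN; rupture φR_n = 0.75×0.6×400×6×170 = 183.6 kN; take 153.0 kN (yield).
Tension yield (gross): A_g = 46×6 = 276 mm². φR_n = 0.90 × 250 × 276 = 62.1 kN.
Governing: min(129.8, 153.0, 62.1) = 62.1 kN → gross-section yield.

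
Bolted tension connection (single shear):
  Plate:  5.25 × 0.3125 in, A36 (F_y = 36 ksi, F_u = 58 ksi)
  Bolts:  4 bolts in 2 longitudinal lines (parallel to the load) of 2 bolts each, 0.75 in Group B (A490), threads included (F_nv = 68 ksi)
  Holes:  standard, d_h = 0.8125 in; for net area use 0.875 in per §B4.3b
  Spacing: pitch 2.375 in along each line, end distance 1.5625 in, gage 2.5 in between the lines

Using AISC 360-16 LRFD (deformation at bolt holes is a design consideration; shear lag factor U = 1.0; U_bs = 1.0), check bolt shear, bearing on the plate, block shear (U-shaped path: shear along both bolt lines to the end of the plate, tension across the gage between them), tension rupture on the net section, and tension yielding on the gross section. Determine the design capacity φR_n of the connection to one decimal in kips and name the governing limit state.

47.6 kips (net-section rupture governs)

Bolt shear: A_b = π(0.75)²/4 = 0.44179 in². φR_n = 0.75 × 68 × 0.44179 × 4 × 1 = 90.1 kips.
Bearing (0.3125 in plate, F_u = 58 ksi): end bolts L_c = 1.5625 − 0.8125/2 = 1.15625, R_n = min(1.2×1.15625×0.3125×58, 2.4×0.75×0.3125×58) = 25.148 kips/bolt; interior L_c = 2.375 − 0.8125 = 1.5625, R_n = 32.625 kips/bolt. φR_n = 0.75 × (2×25.148 + 2×32.625) = 86.7 kips.
Block shear: shear path 2×[1.5625+1×2.375] = 2×3.9375 in, A_gv = 2.4609, A_nv = 2×(3.9375 − 1.5×0.875)×0.3125 = 1.6406 in²; tension across gage: (2.5 − 1×0.875)×0.3125 = 0.50781 in². R_n = min(0.6×58×1.6406, 0.6×36×2.4609) + 1.0×58×0.50781 = min(57.093, 53.155) + 29.453 = 82.608 kips. φR_n = 0.75 × 82.608 = 62.0 kips.
Tension rupture (net): A_n = (5.25 − 2×0.875)×0.3125 = 1.0938 in² (U = 1.0, A_e = A_n). φR_n = 0.75 × 58 × 1.0938 = 47.6 kips.
Tension yield (gross): A_g = 5.25×0.3125 = 1.6406 in². φR_n = 0.90 × 36 × 1.6406 = 53.2 kips.
Governing: min(90.1, 86.7, 62.0, 47.6, 53.2) = 47.6 kips → net-section rupture.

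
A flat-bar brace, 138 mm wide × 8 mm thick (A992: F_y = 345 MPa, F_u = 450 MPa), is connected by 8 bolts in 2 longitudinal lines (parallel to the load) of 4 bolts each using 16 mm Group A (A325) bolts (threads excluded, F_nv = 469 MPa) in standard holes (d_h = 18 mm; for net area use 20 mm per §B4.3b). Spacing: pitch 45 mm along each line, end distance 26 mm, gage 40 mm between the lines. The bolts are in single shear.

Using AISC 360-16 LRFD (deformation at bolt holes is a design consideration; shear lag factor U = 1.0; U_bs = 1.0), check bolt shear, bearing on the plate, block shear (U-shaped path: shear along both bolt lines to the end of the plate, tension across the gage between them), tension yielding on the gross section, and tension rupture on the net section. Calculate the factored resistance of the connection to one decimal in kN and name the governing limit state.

Bolt shear: A_b = π(16)²/4 = 201.06 mm². φR_n = 0.75 × 469 × 201.06 × 8 × 1 = 565.8 kN.
Bearing (8 mm plate, F_u = 450 MPa): end bolts L_c = 26 − 18/2 = 17, R_n = min(1.2×17×8×450, 2.4×16×8×450) = 73.44 kN/bolt; interior L_c = 45 − 18 = 27, R_n = 116.64 kN/bolt. φR_n = 0.75 × (2×73.44 + 6×116.64) = 635.0 kN.
Block shear: shear path 2×[26+3×45] = 2×161 mm, A_gv = 2576, A_nv = 2×(161 − 3.5×20)×8 = 1456 mm²; tension across gage: (40 − 1×20)×8 = 160 mm². R_n = min(0.6×450×1456, 0.6×345×2576) + 1.0×450×160 = min(393.12, 533.23) + 72 = 465.12 kN. φR_n = 0.75 × 465.12 = 348.8 kN.
Tension yield (gross): A_g = 138×8 = 1104 mm². φR_n = 0.90 × 345 × 1104 = 342.8 kN.
Tension rupture (net): A_n = (138 − 2×20)×8 = 784 mm² (U = 1.0, A_e = A_n). φR_n = 0.75 × 450 × 784 = 264.6 kN.
Governing: min(565.8, 635.0, 348.8, 342.8, 264.6) = 264.6 kN → net-section rupture.

264.6 kN (net-section rupture governs)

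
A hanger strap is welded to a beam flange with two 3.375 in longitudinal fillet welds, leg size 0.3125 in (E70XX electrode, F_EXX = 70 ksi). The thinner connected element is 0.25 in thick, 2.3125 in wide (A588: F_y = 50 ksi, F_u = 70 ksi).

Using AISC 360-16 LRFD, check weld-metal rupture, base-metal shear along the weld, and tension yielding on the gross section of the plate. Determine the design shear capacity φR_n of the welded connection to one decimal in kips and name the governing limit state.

26.0 kips (gross-section yield governs)

Weld metal: throat = 0.707×0.3125 = 0.22094 in, L = 2×3.375 = 6.75 in. φR_n = 0.75 × 0.6 × 70 × 0.22094 × 6.75 = 47.0 kips.
Base metal shear (0.25 in plate): yield φR_n = 1.0×0.6×50×0.25×6.75 = 50.6 kips; rupture φR_n = 0.75×0.6×70×0.25×6.75 = 53.2 kips; take 50.6 kips (yield).
Tension yield (gross): A_g = 2.3125×0.25 = 0.57813 in². φR_n = 0.90 × 50 × 0.57813 = 26.0 kips.
Governing: min(47.0, 50.6, 26.0) = 26.0 kips → gross-section yield.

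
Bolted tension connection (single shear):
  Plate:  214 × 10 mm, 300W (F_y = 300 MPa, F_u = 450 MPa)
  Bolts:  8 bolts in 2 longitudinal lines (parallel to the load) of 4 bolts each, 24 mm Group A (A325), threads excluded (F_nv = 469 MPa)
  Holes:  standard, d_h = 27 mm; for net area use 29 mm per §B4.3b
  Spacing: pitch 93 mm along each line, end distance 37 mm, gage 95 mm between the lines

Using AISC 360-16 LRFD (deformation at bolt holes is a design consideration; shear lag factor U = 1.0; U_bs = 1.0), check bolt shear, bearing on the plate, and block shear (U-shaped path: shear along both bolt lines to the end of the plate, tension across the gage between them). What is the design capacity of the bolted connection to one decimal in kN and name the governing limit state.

1076.0 kN (block shear governs)

Bolt shear: A_b = π(24)²/4 = 452.39 mm². φR_n = 0.75 × 469 × 452.39 × 8 × 1 = 1273.0 kN.
Bearing (10 mm plate, F_u = 450 MPa): end bolts L_c = 37 − 27/2 = 23.5, R_n = min(1.2×23.5×10×450, 2.4×24×10×450) = 126.9 kN/bolt; interior L_c = 93 − 27 = 66, R_n = 259.2 kN/bolt. φR_n = 0.75 × (2×126.9 + 6×259.2) = 1356.8 kN.
Block shear: shear path 2×[37+3×93] = 2×316 mm, A_gv = 6320, A_nv = 2×(316 − 3.5×29)×10 = 4290 mm²; tension across gage: (95 − 1×29)×10 = 660 mm². R_n = min(0.6×450×4290, 0.6×300×6320) + 1.0×450×660 = min(1158.3, 1137.6) + 297 = 1434.6 kN. φR_n = 0.75 × 1434.6 = 1076.0 kN.
Governing: min(1273.0, 1356.8, 1076.0) = 1076.0 kN → block shear.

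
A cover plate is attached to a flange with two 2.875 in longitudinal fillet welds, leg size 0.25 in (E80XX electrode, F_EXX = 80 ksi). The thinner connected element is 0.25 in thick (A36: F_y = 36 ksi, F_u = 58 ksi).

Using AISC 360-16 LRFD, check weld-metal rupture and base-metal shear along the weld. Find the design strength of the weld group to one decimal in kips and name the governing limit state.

Weld metal: throat = 0.707×0.25 = 0.17675 in, L = 2×2.875 = 5.75 in. φR_n = 0.75 × 0.6 × 80 × 0.17675 × 5.75 = 36.6 kips.
Base metal shear (0.25 in plate): yield φR_n = 1.0×0.6×36×0.25×5.75 = 31.1 kips; rupture φR_n = 0.75×0.6×58×0.25×5.75 = 37.5 kips; take 31.1 kips (yield).
Governing: min(36.6, 31.1) = 31.1 kips → base-metal shear.

31.1 kips (base-metal shear governs)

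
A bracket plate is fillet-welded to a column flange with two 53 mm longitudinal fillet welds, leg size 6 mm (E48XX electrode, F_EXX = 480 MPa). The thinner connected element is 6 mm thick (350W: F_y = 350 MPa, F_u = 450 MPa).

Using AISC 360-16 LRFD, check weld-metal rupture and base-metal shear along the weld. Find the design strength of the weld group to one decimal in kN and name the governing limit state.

Weld metal: throat = 0.707×6 = 4.242 mm, L = 2×53 = 106 mm. φR_n = 0.75 × 0.6 × 480 × 4.242 × 106 = 97.1 kN.
Base metal shear (6 mm plate): yield φR_n = 1.0×0.6×350×6×106 = 133.6 kN; rupture φR_n = 0.75×0.6×450×6×106 = 128.8 kN; take 128.8 kN (rupture).
Governing: min(97.1, 128.8) = 97.1 kN → weld metal.

97.1 kN (weld metal governs)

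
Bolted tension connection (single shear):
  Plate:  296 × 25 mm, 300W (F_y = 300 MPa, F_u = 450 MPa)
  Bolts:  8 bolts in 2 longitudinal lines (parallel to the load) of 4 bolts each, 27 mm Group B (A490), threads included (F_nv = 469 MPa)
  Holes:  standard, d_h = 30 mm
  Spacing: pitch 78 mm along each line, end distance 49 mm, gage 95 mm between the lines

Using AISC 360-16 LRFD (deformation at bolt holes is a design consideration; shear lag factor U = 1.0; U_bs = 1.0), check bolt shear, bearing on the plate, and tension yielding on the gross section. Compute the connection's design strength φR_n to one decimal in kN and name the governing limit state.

1611.2 kN (bolt shear governs)

Bolt shear: A_b = π(27)²/4 = 572.56 mm². φR_n = 0.75 × 469 × 572.56 × 8 × 1 = 1611.2 kN.
Bearing (25 mm plate, F_u = 450 MPa): end bolts L_c = 49 − 30/2 = 34, R_n = min(1.2×34×25×450, 2.4×27×25×450) = 459 kN/bolt; interior L_c = 78 − 30 = 48, R_n = 648 kN/bolt. φR_n = 0.75 × (2×459 + 6×648) = 3604.5 kN.
Tension yield (gross): A_g = 296×25 = 7400 mm². φR_n = 0.90 × 300 × 7400 = 1998.0 kN.
Governing: min(1611.2, 3604.5, 1998.0) = 1611.2 kN → bolt shear.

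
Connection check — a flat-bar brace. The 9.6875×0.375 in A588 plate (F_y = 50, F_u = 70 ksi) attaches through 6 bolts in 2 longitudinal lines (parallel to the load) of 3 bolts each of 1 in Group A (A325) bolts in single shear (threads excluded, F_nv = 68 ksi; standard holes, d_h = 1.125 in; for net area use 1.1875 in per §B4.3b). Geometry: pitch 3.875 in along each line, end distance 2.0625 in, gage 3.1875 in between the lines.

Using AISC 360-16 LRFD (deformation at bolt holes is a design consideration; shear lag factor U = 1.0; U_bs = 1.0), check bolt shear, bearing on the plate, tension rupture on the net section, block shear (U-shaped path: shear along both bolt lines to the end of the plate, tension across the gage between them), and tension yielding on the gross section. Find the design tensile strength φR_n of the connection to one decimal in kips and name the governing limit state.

Bolt shear: A_b = π(1)²/4 = 0.7854 in². φR_n = 0.75 × 68 × 0.7854 × 6 × 1 = 240.3 kips.
Bearing (0.375 in plate, F_u = 70 ksi): end bolts L_c = 2.0625 − 1.125/2 = 1.5, R_n = min(1.2×1.5×0.375×70, 2.4×1×0.375×70) = 47.25 kips/bolt; interior L_c = 3.875 − 1.125 = 2.75, R_n = 63 kips/bolt. φR_n = 0.75 × (2×47.25 + 4×63) = 259.9 kips.
Tension rupture (net): A_n = (9.6875 − 2×1.1875)×0.375 = 2.7422 in² (U = 1.0, A_e = A_n). φR_n = 0.75 × 70 × 2.7422 = 144.0 kips.
Block shear: shear path 2×[2.0625+2×3.875] = 2×9.8125 in, A_gv = 7.3594, A_nv = 2×(9.8125 − 2.5×1.1875)×0.375 = 5.1328 in²; tension across gage: (3.1875 − 1×1.1875)×0.375 = 0.75 in². R_n = min(0.6×70×5.1328, 0.6×50×7.3594) + 1.0×70×0.75 = min(215.58, 220.78) + 52.5 = 268.08 kips. φR_n = 0.75 × 268.08 = 201.1 kips.
Tension yield (gross): A_g = 9.6875×0.375 = 3.6328 in². φR_n = 0.90 × 50 × 3.6328 = 163.5 kips.
Governing: min(240.3, 259.9, 144.0, 201.1, 163.5) = 144.0 kips → net-section rupture.

144.0 kips (net-section rupture governs)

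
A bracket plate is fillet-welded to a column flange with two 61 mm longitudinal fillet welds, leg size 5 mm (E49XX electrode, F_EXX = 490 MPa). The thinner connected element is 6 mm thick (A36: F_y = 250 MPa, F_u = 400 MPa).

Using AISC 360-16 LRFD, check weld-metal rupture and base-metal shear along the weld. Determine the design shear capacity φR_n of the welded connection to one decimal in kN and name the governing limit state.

Weld metal: throat = 0.707×5 = 3.535 mm, L = 2×61 = 122 mm. φR_n = 0.75 × 0.6 × 490 × 3.535 × 122 = 95.1 kN.
Base metal shear (6 mm plate): yield φR_n = 1.0×0.6×250×6×122 = 109.8 kN; rupture φR_n = 0.75×0.6×400×6×122 = 131.8 kN; take 109.8 kN (yield).
Governing: min(95.1, 109.8) = 95.1 kN → weld metal.

95.1 kN (weld metal governs)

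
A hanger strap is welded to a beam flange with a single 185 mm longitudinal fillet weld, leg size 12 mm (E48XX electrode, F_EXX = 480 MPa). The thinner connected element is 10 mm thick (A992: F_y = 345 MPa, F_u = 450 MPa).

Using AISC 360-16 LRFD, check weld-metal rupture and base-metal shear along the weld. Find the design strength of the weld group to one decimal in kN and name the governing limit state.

Weld metal: throat = 0.707×12 = 8.484 mm, L = 185 mm. φR_n = 0.75 × 0.6 × 480 × 8.484 × 185 = 339.0 kN.
Base metal shear (10 mm plate): yield φR_n = 1.0×0.6×345×10×185 = 383.0 kN; rupture φR_n = 0.75×0.6×450×10×185 = 374.6 kN; take 374.6 kN (rupture).
Governing: min(339.0, 374.6) = 339.0 kN → weld metal.

339.0 kN (weld metal governs)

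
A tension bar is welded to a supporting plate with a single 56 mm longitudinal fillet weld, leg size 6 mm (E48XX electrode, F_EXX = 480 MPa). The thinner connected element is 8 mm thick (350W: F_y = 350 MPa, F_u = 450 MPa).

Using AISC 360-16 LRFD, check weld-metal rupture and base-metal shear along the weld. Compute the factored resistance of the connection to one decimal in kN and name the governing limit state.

51.3 kN (weld metal governs)

Weld metal: throat = 0.707×6 = 4.242 mm, L = 56 mm. φR_n = 0.75 × 0.6 × 480 × 4.242 × 56 = 51.3 kN.
Base metal shear (8 mm plate): yield φR_n = 1.0×0.6×350×8×56 = 94.1 kN; rupture φR_n = 0.75×0.6×450×8×56 = 90.7 kN; take 90.7 kN (rupture).
Governing: min(51.3, 90.7) = 51.3 kN → weld metal.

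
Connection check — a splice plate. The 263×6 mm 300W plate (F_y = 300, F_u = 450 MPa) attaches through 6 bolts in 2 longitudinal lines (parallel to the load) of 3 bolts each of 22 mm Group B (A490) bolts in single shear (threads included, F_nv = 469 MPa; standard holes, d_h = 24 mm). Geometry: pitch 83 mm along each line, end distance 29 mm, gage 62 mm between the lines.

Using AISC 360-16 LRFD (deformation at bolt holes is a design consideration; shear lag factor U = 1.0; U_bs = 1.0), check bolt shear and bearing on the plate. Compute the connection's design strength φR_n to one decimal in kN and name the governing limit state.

510.3 kN (bearing governs)

Bolt shear: A_b = π(22)²/4 = 380.13 mm². φR_n = 0.75 × 469 × 380.13 × 6 × 1 = 802.3 kN.
Bearing (6 mm plate, F_u = 450 MPa): end bolts L_c = 29 − 24/2 = 17, R_n = min(1.2×17×6×450, 2.4×22×6×450) = 55.08 kN/bolt; interior L_c = 83 − 24 = 59, R_n = 142.56 kN/bolt. φR_n = 0.75 × (2×55.08 + 4×142.56) = 510.3 kN.
Governing: min(802.3, 510.3) = 510.3 kN → bearing.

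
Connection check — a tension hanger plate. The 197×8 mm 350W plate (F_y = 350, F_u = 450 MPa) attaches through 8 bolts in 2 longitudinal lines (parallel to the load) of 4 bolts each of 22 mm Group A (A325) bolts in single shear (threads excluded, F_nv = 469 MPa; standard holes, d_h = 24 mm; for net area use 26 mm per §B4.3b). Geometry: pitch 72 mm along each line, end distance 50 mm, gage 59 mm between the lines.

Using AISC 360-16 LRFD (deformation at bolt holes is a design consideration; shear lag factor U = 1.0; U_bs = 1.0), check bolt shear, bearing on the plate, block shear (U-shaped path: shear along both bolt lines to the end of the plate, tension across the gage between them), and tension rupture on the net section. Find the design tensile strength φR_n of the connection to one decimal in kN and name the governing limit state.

391.5 kN (net-section rupture governs)

Bolt shear: A_b = π(22)²/4 = 380.13 mm². φR_n = 0.75 × 469 × 380.13 × 8 × 1 = 1069.7 kN.
Bearing (8 mm plate, F_u = 450 MPa): end bolts L_c = 50 − 24/2 = 38, R_n = min(1.2×38×8×450, 2.4×22×8×450) = 164.16 kN/bolt; interior L_c = 72 − 24 = 48, R_n = 190.08 kN/bolt. φR_n = 0.75 × (2×164.16 + 6×190.08) = 1101.6 kN.
Block shear: shear path 2×[50+3×72] = 2×266 mm, A_gv = 4256, A_nv = 2×(266 − 3.5×26)×8 = 2800 mm²; tension across gage: (59 − 1×26)×8 = 264 mm². R_n = min(0.6×450×2800, 0.6×350×4256) + 1.0×450×264 = min(756, 893.76) + 118.8 = 874.8 kN. φR_n = 0.75 × 874.8 = 656.1 kN.
Tension rupture (net): A_n = (197 − 2×26)×8 = 1160 mm² (U = 1.0, A_e = A_n). φR_n = 0.75 × 450 × 1160 = 391.5 kN.
Governing: min(1069.7, 1101.6, 656.1, 391.5) = 391.5 kN → net-section rupture.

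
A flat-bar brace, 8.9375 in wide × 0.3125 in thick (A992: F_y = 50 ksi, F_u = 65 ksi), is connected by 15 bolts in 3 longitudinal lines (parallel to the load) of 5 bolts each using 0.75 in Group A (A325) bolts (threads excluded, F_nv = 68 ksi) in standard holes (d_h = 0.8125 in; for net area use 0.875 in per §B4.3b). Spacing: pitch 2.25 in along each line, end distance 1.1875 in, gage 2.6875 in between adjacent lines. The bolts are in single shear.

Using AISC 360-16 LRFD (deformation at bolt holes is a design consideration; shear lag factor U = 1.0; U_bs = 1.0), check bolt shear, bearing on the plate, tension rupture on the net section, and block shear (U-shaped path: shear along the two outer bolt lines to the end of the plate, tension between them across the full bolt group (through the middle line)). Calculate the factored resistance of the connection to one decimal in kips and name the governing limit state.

96.2 kips (net-section rupture governs)

Bolt shear: A_b = π(0.75)²/4 = 0.44179 in². φR_n = 0.75 × 68 × 0.44179 × 15 × 1 = 338.0 kips.
Bearing (0.3125 in plate, F_u = 65 ksi): end bolts L_c = 1.1875 − 0.8125/2 = 0.78125, R_n = min(1.2×0.78125×0.3125×65, 2.4×0.75×0.3125×65) = 19.043 kips/bolt; interior L_c = 2.25 − 0.8125 = 1.4375, R_n = 35.039 kips/bolt. φR_n = 0.75 × (3×19.043 + 12×35.039) = 358.2 kips.
Tension rupture (net): A_n = (8.9375 − 3×0.875)×0.3125 = 1.9727 in² (U = 1.0, A_e = A_n). φR_n = 0.75 × 65 × 1.9727 = 96.2 kips.
Block shear: shear path 2×[1.1875+4×2.25] = 2×10.1875 in, A_gv = 6.3672, A_nv = 2×(10.1875 − 4.5×0.875)×0.3125 = 3.9063 in²; tension across gage: (5.375 − 2×0.875)×0.3125 = 1.1328 in². R_n = min(0.6×65×3.9063, 0.6×50×6.3672) + 1.0×65×1.1328 = min(152.35, 191.02) + 73.632 = 225.98 kips. φR_n = 0.75 × 225.98 = 169.5 kips.
Governing: min(338.0, 358.2, 96.2, 169.5) = 96.2 kips → net-section rupture.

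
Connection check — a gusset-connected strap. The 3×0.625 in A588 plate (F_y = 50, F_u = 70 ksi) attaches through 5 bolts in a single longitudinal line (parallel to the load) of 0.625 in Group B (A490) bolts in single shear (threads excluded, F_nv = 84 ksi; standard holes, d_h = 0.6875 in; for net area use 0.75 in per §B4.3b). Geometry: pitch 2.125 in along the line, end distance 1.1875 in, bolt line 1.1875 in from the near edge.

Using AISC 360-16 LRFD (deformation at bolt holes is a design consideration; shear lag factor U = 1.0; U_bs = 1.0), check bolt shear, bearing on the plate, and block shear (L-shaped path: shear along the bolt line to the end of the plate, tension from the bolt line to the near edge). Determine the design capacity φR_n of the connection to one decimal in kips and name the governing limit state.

96.6 kips (bolt shear governs)

Bolt shear: A_b = π(0.625)²/4 = 0.3068 in². φR_n = 0.75 × 84 × 0.3068 × 5 × 1 = 96.6 kips.
Bearing (0.625 in plate, F_u = 70 ksi): end bolts L_c = 1.1875 − 0.6875/2 = 0.84375, R_n = min(1.2×0.84375×0.625×70, 2.4×0.625×0.625×70) = 44.297 kips/bolt; interior L_c = 2.125 − 0.6875 = 1.4375, R_n = 65.625 kips/bolt. φR_n = 0.75 × (1×44.297 + 4×65.625) = 230.1 kips.
Block shear: shear path 1×[1.1875+4×2.125] = 1×9.6875 in, A_gv = 6.0547, A_nv = 1×(9.6875 − 4.5×0.75)×0.625 = 3.9453 in²; tension to near edge: (1.1875 − 0.5×0.75)×0.625 = 0.50781 in². R_n = min(0.6×70×3.9453, 0.6×50×6.0547) + 1.0×70×0.50781 = min(165.7, 181.64) + 35.547 = 201.25 kips. φR_n = 0.75 × 201.25 = 150.9 kips.
Governing: min(96.6, 230.1, 150.9) = 96.6 kips → bolt shear.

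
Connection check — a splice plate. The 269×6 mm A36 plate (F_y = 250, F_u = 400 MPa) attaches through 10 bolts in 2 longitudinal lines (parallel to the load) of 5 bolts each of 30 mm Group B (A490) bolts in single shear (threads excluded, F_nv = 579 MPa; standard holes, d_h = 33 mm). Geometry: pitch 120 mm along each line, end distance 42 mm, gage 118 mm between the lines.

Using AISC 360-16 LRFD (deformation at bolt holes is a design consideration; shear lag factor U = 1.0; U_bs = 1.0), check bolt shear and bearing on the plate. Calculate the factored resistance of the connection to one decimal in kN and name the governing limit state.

1147.0 kN (bearing governs)

Bolt shear: A_b = π(30)²/4 = 706.86 mm². φR_n = 0.75 × 579 × 706.86 × 10 × 1 = 3069.5 kN.
Bearing (6 mm plate, F_u = 400 MPa): end bolts L_c = 42 − 33/2 = 25.5, R_n = min(1.2×25.5×6×400, 2.4×30×6×400) = 73.44 kN/bolt; interior L_c = 120 − 33 = 87, R_n = 172.8 kN/bolt. φR_n = 0.75 × (2×73.44 + 8×172.8) = 1147.0 kN.
Governing: min(3069.5, 1147.0) = 1147.0 kN → bearing.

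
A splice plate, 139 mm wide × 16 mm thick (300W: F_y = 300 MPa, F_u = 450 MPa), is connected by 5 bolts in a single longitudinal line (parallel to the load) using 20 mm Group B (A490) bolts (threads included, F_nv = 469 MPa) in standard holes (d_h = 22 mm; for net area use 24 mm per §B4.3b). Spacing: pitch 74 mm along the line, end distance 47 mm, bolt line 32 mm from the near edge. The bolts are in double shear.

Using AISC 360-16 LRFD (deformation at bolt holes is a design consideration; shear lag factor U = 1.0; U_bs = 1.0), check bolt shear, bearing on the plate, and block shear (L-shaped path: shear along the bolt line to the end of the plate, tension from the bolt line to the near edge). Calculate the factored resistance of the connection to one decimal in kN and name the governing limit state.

848.9 kN (block shear governs)

Bolt shear: A_b = π(20)²/4 = 314.16 mm². φR_n = 0.75 × 469 × 314.16 × 5 × 2 = 1105.1 kN.
Bearing (16 mm plate, F_u = 450 MPa): end bolts L_c = 47 − 22/2 = 36, R_n = min(1.2×36×16×450, 2.4×20×16×450) = 311.04 kN/bolt; interior L_c = 74 − 22 = 52, R_n = 345.6 kN/bolt. φR_n = 0.75 × (1×311.04 + 4×345.6) = 1270.1 kN.
Block shear: shear path 1×[47+4×74] = 1×343 mm, A_gv = 5488, A_nv = 1×(343 − 4.5×24)×16 = 3760 mm²; tension to near edge: (32 − 0.5×24)×16 = 320 mm². R_n = min(0.6×450×3760, 0.6×300×5488) + 1.0×450×320 = min(1015.2, 987.84) + 144 = 1131.8 kN. φR_n = 0.75 × 1131.8 = 848.9 kN.
Governing: min(1105.1, 1270.1, 848.9) = 848.9 kN → block shear.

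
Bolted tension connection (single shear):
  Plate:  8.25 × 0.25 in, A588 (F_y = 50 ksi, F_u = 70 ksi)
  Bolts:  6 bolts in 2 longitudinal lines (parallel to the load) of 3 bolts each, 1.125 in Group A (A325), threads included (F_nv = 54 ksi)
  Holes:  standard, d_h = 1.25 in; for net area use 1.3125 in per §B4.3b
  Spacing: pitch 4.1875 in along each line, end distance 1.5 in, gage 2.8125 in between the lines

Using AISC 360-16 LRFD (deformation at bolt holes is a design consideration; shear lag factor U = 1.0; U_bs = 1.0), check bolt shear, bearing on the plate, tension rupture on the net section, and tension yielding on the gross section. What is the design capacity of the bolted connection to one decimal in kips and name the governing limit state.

73.8 kips (net-section rupture governs)

Bolt shear: A_b = π(1.125)²/4 = 0.99402 in². φR_n = 0.75 × 54 × 0.99402 × 6 × 1 = 241.5 kips.
Bearing (0.25 in plate, F_u = 70 ksi): end bolts L_c = 1.5 − 1.25/2 = 0.875, R_n = min(1.2×0.875×0.25×70, 2.4×1.125×0.25×70) = 18.375 kips/bolt; interior L_c = 4.1875 − 1.25 = 2.9375, R_n = 47.25 kips/bolt. φR_n = 0.75 × (2×18.375 + 4×47.25) = 169.3 kips.
Tension rupture (net): A_n = (8.25 − 2×1.3125)×0.25 = 1.4063 in² (U = 1.0, A_e = A_n). φR_n = 0.75 × 70 × 1.4063 = 73.8 kips.
Tension yield (gross): A_g = 8.25×0.25 = 2.0625 in². φR_n = 0.90 × 50 × 2.0625 = 92.8 kips.
Governing: min(241.5, 169.3, 73.8, 92.8) = 73.8 kips → net-section rupture.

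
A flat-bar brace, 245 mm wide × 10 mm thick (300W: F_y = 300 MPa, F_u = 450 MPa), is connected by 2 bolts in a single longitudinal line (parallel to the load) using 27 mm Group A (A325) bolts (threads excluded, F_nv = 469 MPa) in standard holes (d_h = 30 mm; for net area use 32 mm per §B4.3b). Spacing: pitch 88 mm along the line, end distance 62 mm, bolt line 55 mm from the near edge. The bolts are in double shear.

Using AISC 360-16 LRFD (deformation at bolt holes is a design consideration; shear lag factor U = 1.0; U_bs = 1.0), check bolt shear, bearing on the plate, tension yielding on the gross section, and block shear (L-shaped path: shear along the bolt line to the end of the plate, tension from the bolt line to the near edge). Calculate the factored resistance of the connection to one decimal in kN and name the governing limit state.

334.1 kN (block shear governs)

Bolt shear: A_b = π(27)²/4 = 572.56 mm². φR_n = 0.75 × 469 × 572.56 × 2 × 2 = 805.6 kN.
Bearing (10 mm plate, F_u = 450 MPa): end bolts L_c = 62 − 30/2 = 47, R_n = min(1.2×47×10×450, 2.4×27×10×450) = 253.8 kN/bolt; interior L_c = 88 − 30 = 58, R_n = 291.6 kN/bolt. φR_n = 0.75 × (1×253.8 + 1×291.6) = 409.1 kN.
Tension yield (gross): A_g = 245×10 = 2450 mm². φR_n = 0.90 × 300 × 2450 = 661.5 kN.
Block shear: shear path 1×[62+1×88] = 1×150 mm, A_gv = 1500, A_nv = 1×(150 − 1.5×32)×10 = 1020 mm²; tension to near edge: (55 − 0.5×32)×10 = 390 mm². R_n = min(0.6×450×1020, 0.6×300×1500) + 1.0×450×390 = min(275.4, 270) + 175.5 = 445.5 kN. φR_n = 0.75 × 445.5 = 334.1 kN.
Governing: min(805.6, 409.1, 661.5, 334.1) = 334.1 kN → block shear.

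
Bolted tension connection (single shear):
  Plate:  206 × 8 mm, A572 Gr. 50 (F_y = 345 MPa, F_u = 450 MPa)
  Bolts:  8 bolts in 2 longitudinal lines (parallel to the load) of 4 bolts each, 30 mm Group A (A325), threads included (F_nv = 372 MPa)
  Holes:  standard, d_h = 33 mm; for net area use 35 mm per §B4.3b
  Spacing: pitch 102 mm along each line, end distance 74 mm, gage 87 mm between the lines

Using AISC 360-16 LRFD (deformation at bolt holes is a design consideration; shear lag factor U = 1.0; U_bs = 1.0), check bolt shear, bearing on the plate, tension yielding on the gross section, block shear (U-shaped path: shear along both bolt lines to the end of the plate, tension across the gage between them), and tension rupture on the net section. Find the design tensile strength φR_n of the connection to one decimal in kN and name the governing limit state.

Bolt shear: A_b = π(30)²/4 = 706.86 mm². φR_n = 0.75 × 372 × 706.86 × 8 × 1 = 1577.7 kN.
Bearing (8 mm plate, F_u = 450 MPa): end bolts L_c = 74 − 33/2 = 57.5, R_n = min(1.2×57.5×8×450, 2.4×30×8×450) = 248.4 kN/bolt; interior L_c = 102 − 33 = 69, R_n = 259.2 kN/bolt. φR_n = 0.75 × (2×248.4 + 6×259.2) = 1539.0 kN.
Tension yield (gross): A_g = 206×8 = 1648 mm². φR_n = 0.90 × 345 × 1648 = 511.7 kN.
Block shear: shear path 2×[74+3×102] = 2×380 mm, A_gv = 6080, A_nv = 2×(380 − 3.5×35)×8 = 4120 mm²; tension across gage: (87 − 1×35)×8 = 416 mm². R_n = min(0.6×450×4120, 0.6×345×6080) + 1.0×450×416 = min(1112.4, 1258.6) + 187.2 = 1299.6 kN. φR_n = 0.75 × 1299.6 = 974.7 kN.
Tension rupture (net): A_n = (206 − 2×35)×8 = 1088 mm² (U = 1.0, A_e = A_n). φR_n = 0.75 × 450 × 1088 = 367.2 kN.
Governing: min(1577.7, 1539.0, 511.7, 974.7, 367.2) = 367.2 kN → net-section rupture.

367.2 kN (net-section rupture governs)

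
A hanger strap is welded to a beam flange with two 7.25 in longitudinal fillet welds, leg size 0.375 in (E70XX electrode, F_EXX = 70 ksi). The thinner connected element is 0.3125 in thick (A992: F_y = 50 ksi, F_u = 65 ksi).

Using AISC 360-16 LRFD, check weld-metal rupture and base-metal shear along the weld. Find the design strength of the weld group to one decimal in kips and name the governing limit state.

Weld metal: throat = 0.707×0.375 = 0.26513 in, L = 2×7.25 = 14.5 in. φR_n = 0.75 × 0.6 × 70 × 0.26513 × 14.5 = 121.1 kips.
Base metal shear (0.3125 in plate): yield φR_n = 1.0×0.6×50×0.3125×14.5 = 135.9 kips; rupture φR_n = 0.75×0.6×65×0.3125×14.5 = 132.5 kips; take 132.5 kips (rupture).
Governing: min(121.1, 132.5) = 121.1 kips → weld metal.

121.1 kips (weld metal governs)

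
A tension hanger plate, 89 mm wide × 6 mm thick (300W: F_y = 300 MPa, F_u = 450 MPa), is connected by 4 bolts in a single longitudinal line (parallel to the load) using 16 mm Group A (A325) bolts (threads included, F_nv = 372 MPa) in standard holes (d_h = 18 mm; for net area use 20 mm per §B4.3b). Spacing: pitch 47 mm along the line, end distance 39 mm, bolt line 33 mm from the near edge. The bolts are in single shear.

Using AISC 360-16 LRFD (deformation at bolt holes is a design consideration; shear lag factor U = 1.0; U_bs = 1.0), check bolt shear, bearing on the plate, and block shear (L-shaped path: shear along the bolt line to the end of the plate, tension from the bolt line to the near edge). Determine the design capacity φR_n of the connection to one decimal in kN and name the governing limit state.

Bolt shear: A_b = π(16)²/4 = 201.06 mm². φR_n = 0.75 × 372 × 201.06 × 4 × 1 = 224.4 kN.
Bearing (6 mm plate, F_u = 450 MPa): end bolts L_c = 39 − 18/2 = 30, R_n = min(1.2×30×6×450, 2.4×16×6×450) = 97.2 kN/bolt; interior L_c = 47 − 18 = 29, R_n = 93.96 kN/bolt. φR_n = 0.75 × (1×97.2 + 3×93.96) = 284.3 kN.
Block shear: shear path 1×[39+3×47] = 1×180 mm, A_gv = 1080, A_nv = 1×(180 − 3.5×20)×6 = 660 mm²; tension to near edge: (33 − 0.5×20)×6 = 138 mm². R_n = min(0.6×450×660, 0.6×300×1080) + 1.0×450×138 = min(178.2, 194.4) + 62.1 = 240.3 kN. φR_n = 0.75 × 240.3 = 180.2 kN.
Governing: min(224.4, 284.3, 180.2) = 180.2 kN → block shear.

180.2 kN (block shear governs)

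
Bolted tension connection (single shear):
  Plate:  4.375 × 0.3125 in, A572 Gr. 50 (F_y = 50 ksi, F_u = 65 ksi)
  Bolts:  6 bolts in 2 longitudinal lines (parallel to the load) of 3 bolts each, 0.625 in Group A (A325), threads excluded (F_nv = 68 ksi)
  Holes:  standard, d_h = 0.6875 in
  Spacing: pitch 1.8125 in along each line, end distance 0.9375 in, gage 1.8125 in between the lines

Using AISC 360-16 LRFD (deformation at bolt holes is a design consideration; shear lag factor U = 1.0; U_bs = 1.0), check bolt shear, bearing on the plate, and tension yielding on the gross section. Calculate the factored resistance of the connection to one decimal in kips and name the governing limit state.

61.5 kips (gross-section yield governs)

Bolt shear: A_b = π(0.625)²/4 = 0.3068 in². φR_n = 0.75 × 68 × 0.3068 × 6 × 1 = 93.9 kips.
Bearing (0.3125 in plate, F_u = 65 ksi): end bolts L_c = 0.9375 − 0.6875/2 = 0.59375, R_n = min(1.2×0.59375×0.3125×65, 2.4×0.625×0.3125×65) = 14.473 kips/bolt; interior L_c = 1.8125 − 0.6875 = 1.125, R_n = 27.422 kips/bolt. φR_n = 0.75 × (2×14.473 + 4×27.422) = 104.0 kips.
Tension yield (gross): A_g = 4.375×0.3125 = 1.3672 in². φR_n = 0.90 × 50 × 1.3672 = 61.5 kips.
Governing: min(93.9, 104.0, 61.5) = 61.5 kips → gross-section yield.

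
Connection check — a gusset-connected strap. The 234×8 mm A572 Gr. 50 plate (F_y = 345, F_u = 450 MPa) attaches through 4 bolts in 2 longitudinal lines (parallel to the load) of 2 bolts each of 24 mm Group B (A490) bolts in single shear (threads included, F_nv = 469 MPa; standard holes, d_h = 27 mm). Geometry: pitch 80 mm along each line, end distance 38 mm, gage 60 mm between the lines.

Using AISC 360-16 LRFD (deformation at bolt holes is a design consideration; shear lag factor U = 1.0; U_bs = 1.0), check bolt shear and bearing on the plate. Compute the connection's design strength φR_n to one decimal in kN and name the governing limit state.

469.8 kN (bearing governs)

Bolt shear: A_b = π(24)²/4 = 452.39 mm². φR_n = 0.75 × 469 × 452.39 × 4 × 1 = 636.5 kN.
Bearing (8 mm plate, F_u = 450 MPa): end bolts L_c = 38 − 27/2 = 24.5, R_n = min(1.2×24.5×8×450, 2.4×24×8×450) = 105.84 kN/bolt; interior L_c = 80 − 27 = 53, R_n = 207.36 kN/bolt. φR_n = 0.75 × (2×105.84 + 2×207.36) = 469.8 kN.
Governing: min(636.5, 469.8) = 469.8 kN → bearing.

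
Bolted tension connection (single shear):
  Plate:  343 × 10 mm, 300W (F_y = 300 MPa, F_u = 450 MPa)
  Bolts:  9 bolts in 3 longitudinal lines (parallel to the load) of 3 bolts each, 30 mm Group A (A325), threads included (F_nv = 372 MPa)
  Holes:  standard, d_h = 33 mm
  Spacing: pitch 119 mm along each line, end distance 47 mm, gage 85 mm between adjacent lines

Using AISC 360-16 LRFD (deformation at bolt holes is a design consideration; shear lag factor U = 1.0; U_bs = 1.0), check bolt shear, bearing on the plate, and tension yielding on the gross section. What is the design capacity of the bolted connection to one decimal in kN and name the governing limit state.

926.1 kN (gross-section yield governs)

Bolt shear: A_b = π(30)²/4 = 706.86 mm². φR_n = 0.75 × 372 × 706.86 × 9 × 1 = 1774.9 kN.
Bearing (10 mm plate, F_u = 450 MPa): end bolts L_c = 47 − 33/2 = 30.5, R_n = min(1.2×30.5×10×450, 2.4×30×10×450) = 164.7 kN/bolt; interior L_c = 119 − 33 = 86, R_n = 324 kN/bolt. φR_n = 0.75 × (3×164.7 + 6×324) = 1828.6 kN.
Tension yield (gross): A_g = 343×10 = 3430 mm². φR_n = 0.90 × 300 × 3430 = 926.1 kN.
Governing: min(1774.9, 1828.6, 926.1) = 926.1 kN → gross-section yield.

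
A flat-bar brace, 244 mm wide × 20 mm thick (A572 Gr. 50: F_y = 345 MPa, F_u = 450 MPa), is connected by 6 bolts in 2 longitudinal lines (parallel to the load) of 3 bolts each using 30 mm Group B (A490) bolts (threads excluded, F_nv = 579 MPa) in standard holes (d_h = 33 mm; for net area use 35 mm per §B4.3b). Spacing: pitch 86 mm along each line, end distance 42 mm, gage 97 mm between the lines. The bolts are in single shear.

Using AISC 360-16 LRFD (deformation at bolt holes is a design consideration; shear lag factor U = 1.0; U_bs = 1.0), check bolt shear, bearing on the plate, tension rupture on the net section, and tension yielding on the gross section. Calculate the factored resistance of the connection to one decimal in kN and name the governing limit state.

1174.5 kN (net-section rupture governs)

Bolt shear: A_b = π(30)²/4 = 706.86 mm². φR_n = 0.75 × 579 × 706.86 × 6 × 1 = 1841.7 kN.
Bearing (20 mm plate, F_u = 450 MPa): end bolts L_c = 42 − 33/2 = 25.5, R_n = min(1.2×25.5×20×450, 2.4×30×20×450) = 275.4 kN/bolt; interior L_c = 86 − 33 = 53, R_n = 572.4 kN/bolt. φR_n = 0.75 × (2×275.4 + 4×572.4) = 2130.3 kN.
Tension rupture (net): A_n = (244 − 2×35)×20 = 3480 mm² (U = 1.0, A_e = A_n). φR_n = 0.75 × 450 × 3480 = 1174.5 kN.
Tension yield (gross): A_g = 244×20 = 4880 mm². φR_n = 0.90 × 345 × 4880 = 1515.2 kN.
Governing: min(1841.7, 2130.3, 1174.5, 1515.2) = 1174.5 kN → net-section rupture.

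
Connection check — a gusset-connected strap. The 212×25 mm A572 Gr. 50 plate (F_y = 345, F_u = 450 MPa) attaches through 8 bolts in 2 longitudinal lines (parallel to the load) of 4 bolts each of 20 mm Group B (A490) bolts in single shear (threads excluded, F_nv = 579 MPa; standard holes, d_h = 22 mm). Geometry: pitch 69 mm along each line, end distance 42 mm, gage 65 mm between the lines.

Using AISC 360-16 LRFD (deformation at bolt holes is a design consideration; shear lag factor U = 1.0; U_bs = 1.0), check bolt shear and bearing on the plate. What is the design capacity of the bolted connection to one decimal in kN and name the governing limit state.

1091.4 kN (bolt shear governs)

Bolt shear: A_b = π(20)²/4 = 314.16 mm². φR_n = 0.75 × 579 × 314.16 × 8 × 1 = 1091.4 kN.
Bearing (25 mm plate, F_u = 450 MPa): end bolts L_c = 42 − 22/2 = 31, R_n = min(1.2×31×25×450, 2.4×20×25×450) = 418.5 kN/bolt; interior L_c = 69 − 22 = 47, R_n = 540 kN/bolt. φR_n = 0.75 × (2×418.5 + 6×540) = 3057.8 kN.
Governing: min(1091.4, 3057.8) = 1091.4 kN → bolt shear.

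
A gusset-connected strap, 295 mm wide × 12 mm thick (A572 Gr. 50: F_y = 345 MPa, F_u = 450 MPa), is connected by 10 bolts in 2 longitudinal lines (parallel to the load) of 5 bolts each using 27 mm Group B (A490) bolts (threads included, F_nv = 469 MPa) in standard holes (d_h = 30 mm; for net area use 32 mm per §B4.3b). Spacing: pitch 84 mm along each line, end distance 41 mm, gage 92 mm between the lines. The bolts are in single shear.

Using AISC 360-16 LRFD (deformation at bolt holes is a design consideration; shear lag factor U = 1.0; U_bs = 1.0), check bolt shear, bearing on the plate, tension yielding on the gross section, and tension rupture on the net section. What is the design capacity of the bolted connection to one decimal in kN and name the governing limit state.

Bolt shear: A_b = π(27)²/4 = 572.56 mm². φR_n = 0.75 × 469 × 572.56 × 10 × 1 = 2014.0 kN.
Bearing (12 mm plate, F_u = 450 MPa): end bolts L_c = 41 − 30/2 = 26, R_n = min(1.2×26×12×450, 2.4×27×12×450) = 168.48 kN/bolt; interior L_c = 84 − 30 = 54, R_n = 349.92 kN/bolt. φR_n = 0.75 × (2×168.48 + 8×349.92) = 2352.2 kN.
Tension yield (gross): A_g = 295×12 = 3540 mm². φR_n = 0.90 × 345 × 3540 = 1099.2 kN.
Tension rupture (net): A_n = (295 − 2×32)×12 = 2772 mm² (U = 1.0, A_e = A_n). φR_n = 0.75 × 450 × 2772 = 935.6 kN.
Governing: min(2014.0, 2352.2, 1099.2, 935.6) = 935.6 kN → net-section rupture.

935.6 kN (net-section rupture governs)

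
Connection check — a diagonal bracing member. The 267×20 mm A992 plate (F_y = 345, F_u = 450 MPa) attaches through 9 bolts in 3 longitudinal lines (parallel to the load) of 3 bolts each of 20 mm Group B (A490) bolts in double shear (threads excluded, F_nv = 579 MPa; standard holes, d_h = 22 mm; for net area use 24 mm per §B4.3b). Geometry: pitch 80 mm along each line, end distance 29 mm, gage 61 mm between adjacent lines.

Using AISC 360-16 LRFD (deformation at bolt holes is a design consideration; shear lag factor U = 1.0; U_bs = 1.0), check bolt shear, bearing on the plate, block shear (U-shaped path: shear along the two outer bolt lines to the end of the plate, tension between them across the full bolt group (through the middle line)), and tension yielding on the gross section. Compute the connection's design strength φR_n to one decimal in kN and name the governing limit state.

Bolt shear: A_b = π(20)²/4 = 314.16 mm². φR_n = 0.75 × 579 × 314.16 × 9 × 2 = 2455.6 kN.
Bearing (20 mm plate, F_u = 450 MPa): end bolts L_c = 29 − 22/2 = 18, R_n = min(1.2×18×20×450, 2.4×20×20×450) = 194.4 kN/bolt; interior L_c = 80 − 22 = 58, R_n = 432 kN/bolt. φR_n = 0.75 × (3×194.4 + 6×432) = 2381.4 kN.
Block shear: shear path 2×[29+2×80] = 2×189 mm, A_gv = 7560, A_nv = 2×(189 − 2.5×24)×20 = 5160 mm²; tension across gage: (122 − 2×24)×20 = 1480 mm². R_n = min(0.6×450×5160, 0.6×345×7560) + 1.0×450×1480 = min(1393.2, 1564.9) + 666 = 2059.2 kN. φR_n = 0.75 × 2059.2 = 1544.4 kN.
Tension yield (gross): A_g = 267×20 = 5340 mm². φR_n = 0.90 × 345 × 5340 = 1658.1 kN.
Governing: min(2455.6, 2381.4, 1544.4, 1658.1) = 1544.4 kN → block shear.

1544.4 kN (block shear governs)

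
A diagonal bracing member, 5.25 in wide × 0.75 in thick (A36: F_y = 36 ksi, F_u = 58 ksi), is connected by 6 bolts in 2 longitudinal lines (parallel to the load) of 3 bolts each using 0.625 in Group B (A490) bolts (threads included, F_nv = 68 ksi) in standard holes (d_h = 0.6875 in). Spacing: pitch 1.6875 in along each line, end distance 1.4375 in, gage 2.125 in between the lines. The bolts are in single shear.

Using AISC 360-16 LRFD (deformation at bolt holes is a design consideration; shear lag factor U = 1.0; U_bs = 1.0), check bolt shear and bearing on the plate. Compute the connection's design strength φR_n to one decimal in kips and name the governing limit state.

Bolt shear: A_b = π(0.625)²/4 = 0.3068 in². φR_n = 0.75 × 68 × 0.3068 × 6 × 1 = 93.9 kips.
Bearing (0.75 in plate, F_u = 58 ksi): end bolts L_c = 1.4375 − 0.6875/2 = 1.09375, R_n = min(1.2×1.09375×0.75×58, 2.4×0.625×0.75×58) = 57.094 kips/bolt; interior L_c = 1.6875 − 0.6875 = 1, R_n = 52.2 kips/bolt. φR_n = 0.75 × (2×57.094 + 4×52.2) = 242.2 kips.
Governing: min(93.9, 242.2) = 93.9 kips → bolt shear.

93.9 kips (bolt shear governs)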